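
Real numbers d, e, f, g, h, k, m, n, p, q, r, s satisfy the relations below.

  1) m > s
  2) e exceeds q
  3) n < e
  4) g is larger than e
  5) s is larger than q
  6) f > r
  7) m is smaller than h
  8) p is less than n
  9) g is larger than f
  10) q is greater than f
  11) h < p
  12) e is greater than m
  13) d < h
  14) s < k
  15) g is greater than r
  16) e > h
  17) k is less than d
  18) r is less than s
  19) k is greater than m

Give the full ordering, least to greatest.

Nothing is placed below r, so it is least; from there r < f; f < q; q < s; s < m; m < k; k < d; d < h; h < p; p < n; n < e; e < g, each given directly.

r < f < q < s < m < k < d < h < p < n < e < g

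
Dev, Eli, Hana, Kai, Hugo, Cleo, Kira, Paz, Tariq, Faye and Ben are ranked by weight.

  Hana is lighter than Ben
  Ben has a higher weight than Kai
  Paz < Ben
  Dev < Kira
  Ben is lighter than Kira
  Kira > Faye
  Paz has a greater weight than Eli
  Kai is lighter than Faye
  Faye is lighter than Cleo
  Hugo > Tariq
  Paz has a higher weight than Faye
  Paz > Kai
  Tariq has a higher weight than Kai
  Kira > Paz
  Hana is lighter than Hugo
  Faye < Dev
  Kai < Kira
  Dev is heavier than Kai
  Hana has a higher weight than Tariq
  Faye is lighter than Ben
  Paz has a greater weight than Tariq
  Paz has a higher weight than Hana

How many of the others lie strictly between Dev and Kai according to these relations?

Chaining upward from Kai reaches: Faye, Tariq, Cleo, Hana, Hugo, Paz, Ben, Kira.
Chaining downward from Dev reaches: Faye.
Strictly between Kai and Dev are those in both lists: Faye — 1 element.

1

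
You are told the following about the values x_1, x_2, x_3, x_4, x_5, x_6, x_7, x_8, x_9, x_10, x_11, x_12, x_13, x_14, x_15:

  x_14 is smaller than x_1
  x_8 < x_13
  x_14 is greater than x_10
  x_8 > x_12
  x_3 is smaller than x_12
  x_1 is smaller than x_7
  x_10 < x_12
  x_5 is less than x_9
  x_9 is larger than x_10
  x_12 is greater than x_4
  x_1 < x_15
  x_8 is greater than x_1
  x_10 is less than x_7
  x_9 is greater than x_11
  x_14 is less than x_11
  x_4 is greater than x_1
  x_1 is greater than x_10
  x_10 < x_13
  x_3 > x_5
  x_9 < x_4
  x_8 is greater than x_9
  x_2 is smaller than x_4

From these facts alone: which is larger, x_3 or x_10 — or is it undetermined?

undetermined

Following every chain through x_10: above x_10 we get x_14, x_11, x_1, x_9, x_7, x_15, x_4, x_12, x_8, x_13.
x_3 is not reached, and no chain runs the other way from x_3 to x_10.
So the given relations leave the order of x_10 and x_3 undetermined.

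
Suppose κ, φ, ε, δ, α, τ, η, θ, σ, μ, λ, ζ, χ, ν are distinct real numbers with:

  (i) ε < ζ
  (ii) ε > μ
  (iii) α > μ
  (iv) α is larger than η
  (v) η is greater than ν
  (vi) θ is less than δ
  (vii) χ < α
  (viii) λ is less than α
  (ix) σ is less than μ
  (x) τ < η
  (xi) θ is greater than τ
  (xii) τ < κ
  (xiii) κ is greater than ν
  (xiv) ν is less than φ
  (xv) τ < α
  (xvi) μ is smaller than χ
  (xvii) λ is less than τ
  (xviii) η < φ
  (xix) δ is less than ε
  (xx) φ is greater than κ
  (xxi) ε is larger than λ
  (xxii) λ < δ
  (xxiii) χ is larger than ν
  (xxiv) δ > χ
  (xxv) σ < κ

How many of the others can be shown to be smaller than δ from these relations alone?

7

From δ the given relations immediately reach λ, θ, χ.
From those, ν, τ, μ — 6 in total.
From those, σ — 7 in total.
No other element is forced below δ by the given relations, so the count is 7.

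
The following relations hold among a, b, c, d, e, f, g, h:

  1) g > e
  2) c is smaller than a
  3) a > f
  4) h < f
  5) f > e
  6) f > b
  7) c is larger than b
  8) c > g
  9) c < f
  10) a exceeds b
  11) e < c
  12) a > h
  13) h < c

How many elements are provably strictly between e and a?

3

The relations place e below a. An element lies strictly between them when it is forced above e and also forced below a.
Above e: {g, c, f}. Below a: {b, h, g, c, f}.
Intersection: {g, c, f} — 3.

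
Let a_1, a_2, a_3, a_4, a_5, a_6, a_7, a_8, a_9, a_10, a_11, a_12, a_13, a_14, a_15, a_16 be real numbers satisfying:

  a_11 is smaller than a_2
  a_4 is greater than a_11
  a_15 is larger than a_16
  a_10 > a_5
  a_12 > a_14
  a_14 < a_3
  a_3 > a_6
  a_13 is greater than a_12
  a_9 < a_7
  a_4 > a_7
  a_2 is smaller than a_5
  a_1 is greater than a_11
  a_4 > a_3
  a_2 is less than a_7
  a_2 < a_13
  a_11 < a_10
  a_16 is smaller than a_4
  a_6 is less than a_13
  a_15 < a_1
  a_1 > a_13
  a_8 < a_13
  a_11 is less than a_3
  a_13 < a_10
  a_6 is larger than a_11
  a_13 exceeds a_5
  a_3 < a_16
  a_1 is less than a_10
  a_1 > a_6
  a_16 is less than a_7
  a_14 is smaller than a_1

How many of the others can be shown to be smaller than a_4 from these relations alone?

The elements the relations force below a_4 are a_14, a_11, a_9, a_2, a_6, a_3, a_16, a_7 — no chain reaches any other.
That is 8.

8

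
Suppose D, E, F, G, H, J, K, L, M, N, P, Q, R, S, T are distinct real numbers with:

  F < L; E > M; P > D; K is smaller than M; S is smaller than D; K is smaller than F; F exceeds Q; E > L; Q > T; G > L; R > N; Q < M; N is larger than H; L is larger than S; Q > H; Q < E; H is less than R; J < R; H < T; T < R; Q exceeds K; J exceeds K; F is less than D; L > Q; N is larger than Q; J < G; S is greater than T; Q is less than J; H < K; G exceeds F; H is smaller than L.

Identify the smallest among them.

K is not least since H < K; T is not least since H < T; Q is not least since K < Q; N is not least since Q < N; F is not least since K < F; S is not least since T < S; D is not least since F < D; L is not least since H < L; J is not least since K < J; M is not least since Q < M; R is not least since J < R; E is not least since L < E; P is not least since D < P; G is not least since J < G.
Only H has nothing below it, so H is the smallest.

H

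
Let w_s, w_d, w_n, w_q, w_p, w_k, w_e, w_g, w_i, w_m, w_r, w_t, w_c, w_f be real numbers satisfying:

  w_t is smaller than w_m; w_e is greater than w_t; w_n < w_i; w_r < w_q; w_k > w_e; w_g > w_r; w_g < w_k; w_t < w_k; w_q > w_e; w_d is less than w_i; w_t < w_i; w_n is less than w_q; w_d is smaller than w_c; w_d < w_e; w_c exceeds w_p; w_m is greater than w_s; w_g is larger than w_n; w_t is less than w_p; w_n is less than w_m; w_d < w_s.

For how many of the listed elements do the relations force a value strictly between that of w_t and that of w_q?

Chaining upward from w_t reaches: w_p, w_m, w_e, w_i, w_c, w_k.
Chaining downward from w_q reaches: w_d, w_n, w_r, w_e.
Strictly between w_t and w_q are those in both lists: w_e — 1 element.

1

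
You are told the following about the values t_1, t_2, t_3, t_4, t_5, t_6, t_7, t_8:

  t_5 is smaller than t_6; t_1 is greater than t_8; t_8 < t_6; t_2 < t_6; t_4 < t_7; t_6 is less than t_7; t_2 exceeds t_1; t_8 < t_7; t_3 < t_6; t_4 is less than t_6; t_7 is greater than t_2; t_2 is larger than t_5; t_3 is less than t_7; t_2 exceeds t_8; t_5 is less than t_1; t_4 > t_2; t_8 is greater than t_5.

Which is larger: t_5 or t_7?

Link the given pairs in sequence: t_5 < t_8; t_8 < t_1; t_1 < t_2; t_2 < t_4; t_4 < t_7.
Together: t_5 < t_8 < t_1 < t_2 < t_4 < t_7.
So t_5 < t_7; t_7 is the larger of the two.

t_7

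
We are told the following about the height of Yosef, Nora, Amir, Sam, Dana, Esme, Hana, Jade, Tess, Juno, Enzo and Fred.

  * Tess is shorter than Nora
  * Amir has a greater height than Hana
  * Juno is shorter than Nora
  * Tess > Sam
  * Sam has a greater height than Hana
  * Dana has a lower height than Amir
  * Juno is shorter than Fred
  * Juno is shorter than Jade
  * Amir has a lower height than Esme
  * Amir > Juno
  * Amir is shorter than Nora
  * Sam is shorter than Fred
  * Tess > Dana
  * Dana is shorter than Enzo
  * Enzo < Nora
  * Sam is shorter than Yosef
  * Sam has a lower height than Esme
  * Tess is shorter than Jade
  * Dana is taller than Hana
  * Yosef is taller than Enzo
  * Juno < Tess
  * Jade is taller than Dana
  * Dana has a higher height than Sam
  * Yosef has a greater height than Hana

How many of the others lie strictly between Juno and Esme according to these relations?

1

Chaining upward from Juno reaches: Tess, Amir, Fred, Jade, Nora.
Chaining downward from Esme reaches: Hana, Sam, Dana, Amir.
Strictly between Juno and Esme are those in both lists: Amir — 1 element.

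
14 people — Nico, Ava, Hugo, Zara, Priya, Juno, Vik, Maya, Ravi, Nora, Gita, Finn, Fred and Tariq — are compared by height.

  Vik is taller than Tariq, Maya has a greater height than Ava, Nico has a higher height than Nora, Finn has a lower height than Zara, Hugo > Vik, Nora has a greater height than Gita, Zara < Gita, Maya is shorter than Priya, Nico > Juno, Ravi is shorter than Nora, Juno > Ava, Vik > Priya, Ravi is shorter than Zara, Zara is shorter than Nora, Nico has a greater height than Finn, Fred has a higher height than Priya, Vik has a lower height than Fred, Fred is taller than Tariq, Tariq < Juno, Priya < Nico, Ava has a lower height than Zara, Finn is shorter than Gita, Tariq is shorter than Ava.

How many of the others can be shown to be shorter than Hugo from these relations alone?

5

The elements the relations force below Hugo are Tariq, Ava, Maya, Priya, Vik — no chain reaches any other.
That is 5.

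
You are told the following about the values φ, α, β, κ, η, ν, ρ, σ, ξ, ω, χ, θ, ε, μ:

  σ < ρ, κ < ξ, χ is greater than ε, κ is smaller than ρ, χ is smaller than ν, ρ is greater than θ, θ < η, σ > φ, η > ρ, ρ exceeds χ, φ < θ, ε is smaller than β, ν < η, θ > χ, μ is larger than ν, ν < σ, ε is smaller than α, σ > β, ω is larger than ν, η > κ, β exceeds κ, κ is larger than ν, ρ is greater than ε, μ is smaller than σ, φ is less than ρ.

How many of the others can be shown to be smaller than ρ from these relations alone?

9

Directly below ρ: ε, χ, φ, κ, θ, σ.
One step further: ν, μ, β (9 so far).
No other element is forced below ρ by the given relations, so the count is 9.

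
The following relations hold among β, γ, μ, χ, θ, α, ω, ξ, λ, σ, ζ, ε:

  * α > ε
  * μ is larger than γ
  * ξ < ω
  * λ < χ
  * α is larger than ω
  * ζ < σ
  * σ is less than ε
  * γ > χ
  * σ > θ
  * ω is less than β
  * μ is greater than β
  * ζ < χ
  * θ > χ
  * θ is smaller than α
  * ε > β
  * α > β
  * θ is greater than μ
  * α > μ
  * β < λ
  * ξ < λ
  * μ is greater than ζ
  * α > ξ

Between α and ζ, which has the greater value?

Following the relations from ζ: ζ < χ < γ < μ < θ < σ < ε < α.
So ζ < α; α is the larger of the two.

α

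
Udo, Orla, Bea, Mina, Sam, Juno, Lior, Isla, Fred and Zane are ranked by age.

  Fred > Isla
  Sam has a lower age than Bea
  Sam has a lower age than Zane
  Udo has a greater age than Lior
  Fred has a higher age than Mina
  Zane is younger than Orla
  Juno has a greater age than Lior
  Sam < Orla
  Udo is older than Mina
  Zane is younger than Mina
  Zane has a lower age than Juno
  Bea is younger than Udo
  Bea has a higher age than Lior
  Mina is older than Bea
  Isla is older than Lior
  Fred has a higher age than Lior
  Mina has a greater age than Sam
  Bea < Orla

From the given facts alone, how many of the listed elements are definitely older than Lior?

From Lior the given relations immediately reach Bea, Isla, Udo, Fred, Juno.
From those, Mina, Orla — 7 in total.
Nothing else is reachable above Lior; 7 in all.

7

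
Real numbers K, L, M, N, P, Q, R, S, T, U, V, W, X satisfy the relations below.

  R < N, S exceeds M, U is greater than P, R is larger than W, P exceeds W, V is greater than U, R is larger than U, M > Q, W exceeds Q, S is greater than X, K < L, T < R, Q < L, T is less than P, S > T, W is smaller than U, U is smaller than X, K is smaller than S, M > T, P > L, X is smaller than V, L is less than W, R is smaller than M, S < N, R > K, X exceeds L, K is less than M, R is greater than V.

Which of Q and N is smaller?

Q

Q < L and L < W give Q < W.
Then W < P extends the chain to P.
Then P < U extends the chain to U.
Then U < X extends the chain to X.
Then X < V extends the chain to V.
With V < R: Q < L < W < P < U < X < V < R.
Then R < M extends the chain to M.
With M < S: Q < L < W < P < U < X < V < R < M < S.
Then S < N extends the chain to N.
So Q < N; Q is the smaller of the two.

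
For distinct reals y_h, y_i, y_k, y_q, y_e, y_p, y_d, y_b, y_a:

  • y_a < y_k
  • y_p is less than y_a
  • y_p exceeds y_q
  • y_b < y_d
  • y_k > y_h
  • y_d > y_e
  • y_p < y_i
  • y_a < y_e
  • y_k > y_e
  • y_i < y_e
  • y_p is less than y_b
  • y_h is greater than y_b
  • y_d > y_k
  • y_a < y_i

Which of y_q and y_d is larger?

y_q < y_p and y_p < y_a give y_q < y_a.
With y_a < y_i: y_q < y_p < y_a < y_i.
With y_i < y_e: y_q < y_p < y_a < y_i < y_e.
Then y_e < y_k extends the chain to y_k.
Then y_k < y_d extends the chain to y_d.
So y_q < y_d; y_d is the larger of the two.

y_d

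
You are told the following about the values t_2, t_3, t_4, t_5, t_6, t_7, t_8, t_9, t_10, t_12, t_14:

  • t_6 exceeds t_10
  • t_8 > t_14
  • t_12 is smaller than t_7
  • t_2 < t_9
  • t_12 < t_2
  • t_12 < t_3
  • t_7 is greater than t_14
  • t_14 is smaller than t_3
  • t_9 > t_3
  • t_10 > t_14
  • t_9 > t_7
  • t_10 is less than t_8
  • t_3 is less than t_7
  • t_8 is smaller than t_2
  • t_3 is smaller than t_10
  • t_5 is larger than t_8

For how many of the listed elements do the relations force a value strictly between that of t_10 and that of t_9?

2

The relations place t_10 below t_9. An element lies strictly between them when it is forced above t_10 and also forced below t_9.
Above t_10: {t_8, t_6, t_2, t_5}. Below t_9: {t_14, t_12, t_3, t_8, t_2, t_7}.
Intersection: {t_8, t_2} — 2.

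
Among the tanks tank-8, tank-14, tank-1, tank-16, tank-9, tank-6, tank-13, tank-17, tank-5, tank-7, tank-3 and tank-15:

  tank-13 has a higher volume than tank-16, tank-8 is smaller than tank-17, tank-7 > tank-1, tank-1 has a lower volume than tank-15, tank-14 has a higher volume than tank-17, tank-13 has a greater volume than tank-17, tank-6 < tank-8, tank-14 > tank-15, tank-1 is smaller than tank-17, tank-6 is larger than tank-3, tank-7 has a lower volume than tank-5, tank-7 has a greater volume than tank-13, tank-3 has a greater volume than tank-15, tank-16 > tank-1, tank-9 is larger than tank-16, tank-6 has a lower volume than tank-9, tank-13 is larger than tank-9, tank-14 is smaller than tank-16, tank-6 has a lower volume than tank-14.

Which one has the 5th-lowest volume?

tank-8

Piecing the relations together gives one ordering: tank-1 < tank-15 < tank-3 < tank-6 < tank-8 < tank-17 < tank-14 < tank-16 < tank-9 < tank-13 < tank-7 < tank-5.
The 5th smallest is tank-8.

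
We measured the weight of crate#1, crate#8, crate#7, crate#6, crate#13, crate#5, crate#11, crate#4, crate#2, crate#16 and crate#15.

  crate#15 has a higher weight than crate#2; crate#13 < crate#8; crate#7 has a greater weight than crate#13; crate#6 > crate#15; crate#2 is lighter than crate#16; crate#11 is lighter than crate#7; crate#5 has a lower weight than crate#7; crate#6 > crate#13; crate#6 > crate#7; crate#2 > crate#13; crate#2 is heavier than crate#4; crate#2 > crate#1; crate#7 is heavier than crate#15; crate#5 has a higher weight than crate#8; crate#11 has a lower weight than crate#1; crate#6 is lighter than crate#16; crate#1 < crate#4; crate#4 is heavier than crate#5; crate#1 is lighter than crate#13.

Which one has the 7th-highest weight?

crate#5

The consecutive relations fix a unique order: crate#11 < crate#1 < crate#13 < crate#8 < crate#5 < crate#4 < crate#2 < crate#15 < crate#7 < crate#6 < crate#16.
Counting 7 from the largest end gives crate#5.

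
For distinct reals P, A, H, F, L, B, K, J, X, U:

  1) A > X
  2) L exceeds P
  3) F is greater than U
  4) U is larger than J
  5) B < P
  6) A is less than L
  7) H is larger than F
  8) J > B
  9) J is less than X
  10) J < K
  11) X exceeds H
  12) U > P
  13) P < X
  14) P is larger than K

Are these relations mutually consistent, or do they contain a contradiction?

The single ordering B < J < K < P < U < F < H < X < A < L satisfies every listed relation, so no contradiction arises.

consistent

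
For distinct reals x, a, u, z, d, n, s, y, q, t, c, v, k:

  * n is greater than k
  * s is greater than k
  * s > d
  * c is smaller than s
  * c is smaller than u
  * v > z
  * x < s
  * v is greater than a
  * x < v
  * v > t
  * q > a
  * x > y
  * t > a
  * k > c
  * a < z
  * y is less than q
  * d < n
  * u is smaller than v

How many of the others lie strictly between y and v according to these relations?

1

The relations place y below v. An element lies strictly between them when it is forced above y and also forced below v.
Above y: {x, q, s}. Below v: {a, t, c, x, u, z}.
Intersection: {x} — 1.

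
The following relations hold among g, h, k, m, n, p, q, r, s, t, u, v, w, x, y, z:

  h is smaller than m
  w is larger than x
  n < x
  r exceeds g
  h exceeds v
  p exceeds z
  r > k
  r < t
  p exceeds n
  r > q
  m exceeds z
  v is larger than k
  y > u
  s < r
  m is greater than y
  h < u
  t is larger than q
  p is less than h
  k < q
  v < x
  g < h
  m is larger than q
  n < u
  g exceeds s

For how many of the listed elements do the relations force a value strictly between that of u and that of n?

Chaining upward from n reaches: p, h, x, y, w, m.
Chaining downward from u reaches: s, k, z, g, v, p, h.
Strictly between n and u are those in both lists: p, h — 2 elements.

2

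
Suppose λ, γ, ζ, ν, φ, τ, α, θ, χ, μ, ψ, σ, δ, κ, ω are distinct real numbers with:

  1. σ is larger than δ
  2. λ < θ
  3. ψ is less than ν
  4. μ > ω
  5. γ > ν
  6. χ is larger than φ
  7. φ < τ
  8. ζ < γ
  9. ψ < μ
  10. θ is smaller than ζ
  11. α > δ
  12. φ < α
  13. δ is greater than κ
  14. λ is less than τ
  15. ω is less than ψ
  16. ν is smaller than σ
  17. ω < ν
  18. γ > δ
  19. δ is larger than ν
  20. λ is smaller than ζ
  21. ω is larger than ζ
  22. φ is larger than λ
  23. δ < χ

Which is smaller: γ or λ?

The relevant relations are λ < θ; θ < ζ; ζ < ω; ω < ψ; ψ < ν; ν < δ; δ < γ.
Together: λ < θ < ζ < ω < ψ < ν < δ < γ.
So λ < γ; λ is the smaller of the two.

λ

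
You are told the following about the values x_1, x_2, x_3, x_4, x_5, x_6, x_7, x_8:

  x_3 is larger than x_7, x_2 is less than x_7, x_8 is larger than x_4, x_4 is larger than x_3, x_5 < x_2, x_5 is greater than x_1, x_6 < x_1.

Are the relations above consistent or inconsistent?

The single ordering x_6 < x_1 < x_5 < x_2 < x_7 < x_3 < x_4 < x_8 satisfies every listed relation, so no contradiction arises.

consistent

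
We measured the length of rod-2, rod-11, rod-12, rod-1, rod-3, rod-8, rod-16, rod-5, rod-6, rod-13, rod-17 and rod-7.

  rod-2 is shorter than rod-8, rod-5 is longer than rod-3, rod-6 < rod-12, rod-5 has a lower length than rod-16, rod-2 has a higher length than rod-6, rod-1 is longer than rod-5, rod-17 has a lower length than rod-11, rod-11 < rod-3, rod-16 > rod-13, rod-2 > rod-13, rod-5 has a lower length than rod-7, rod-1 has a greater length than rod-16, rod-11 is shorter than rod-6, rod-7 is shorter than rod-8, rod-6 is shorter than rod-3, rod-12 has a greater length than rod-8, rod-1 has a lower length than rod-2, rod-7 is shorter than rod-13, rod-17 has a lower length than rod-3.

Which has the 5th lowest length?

The consecutive relations fix a unique order: rod-17 < rod-11 < rod-6 < rod-3 < rod-5 < rod-7 < rod-13 < rod-16 < rod-1 < rod-2 < rod-8 < rod-12.
The 5th smallest is rod-5.

rod-5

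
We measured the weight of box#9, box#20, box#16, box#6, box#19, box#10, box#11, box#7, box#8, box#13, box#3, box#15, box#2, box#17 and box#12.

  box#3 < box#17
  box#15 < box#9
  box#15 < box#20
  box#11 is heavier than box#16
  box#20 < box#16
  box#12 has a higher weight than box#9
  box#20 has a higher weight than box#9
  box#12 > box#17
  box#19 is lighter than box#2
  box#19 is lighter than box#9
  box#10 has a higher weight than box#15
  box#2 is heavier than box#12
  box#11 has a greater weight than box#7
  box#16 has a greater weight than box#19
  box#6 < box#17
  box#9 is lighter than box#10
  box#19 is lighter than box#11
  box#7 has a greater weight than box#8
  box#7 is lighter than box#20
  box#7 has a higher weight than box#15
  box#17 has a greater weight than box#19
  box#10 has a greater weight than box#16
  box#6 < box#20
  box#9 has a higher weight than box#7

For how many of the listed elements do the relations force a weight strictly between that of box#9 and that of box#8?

1

Chaining upward from box#8 reaches: box#7, box#20, box#16, box#11, box#12, box#10, box#2.
Chaining downward from box#9 reaches: box#19, box#15, box#7.
Strictly between box#8 and box#9 are those in both lists: box#7 — 1 element.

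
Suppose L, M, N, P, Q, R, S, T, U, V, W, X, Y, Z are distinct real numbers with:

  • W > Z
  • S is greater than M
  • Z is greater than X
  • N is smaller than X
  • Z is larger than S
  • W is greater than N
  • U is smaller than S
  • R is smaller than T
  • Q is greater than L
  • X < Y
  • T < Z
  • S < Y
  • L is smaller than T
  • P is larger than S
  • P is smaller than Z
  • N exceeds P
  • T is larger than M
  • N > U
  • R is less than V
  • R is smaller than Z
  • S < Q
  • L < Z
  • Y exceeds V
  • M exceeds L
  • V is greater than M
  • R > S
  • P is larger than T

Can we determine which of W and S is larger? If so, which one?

Chaining the given relations: S < R < T < P < N < X < Z < W.
So W is larger.

W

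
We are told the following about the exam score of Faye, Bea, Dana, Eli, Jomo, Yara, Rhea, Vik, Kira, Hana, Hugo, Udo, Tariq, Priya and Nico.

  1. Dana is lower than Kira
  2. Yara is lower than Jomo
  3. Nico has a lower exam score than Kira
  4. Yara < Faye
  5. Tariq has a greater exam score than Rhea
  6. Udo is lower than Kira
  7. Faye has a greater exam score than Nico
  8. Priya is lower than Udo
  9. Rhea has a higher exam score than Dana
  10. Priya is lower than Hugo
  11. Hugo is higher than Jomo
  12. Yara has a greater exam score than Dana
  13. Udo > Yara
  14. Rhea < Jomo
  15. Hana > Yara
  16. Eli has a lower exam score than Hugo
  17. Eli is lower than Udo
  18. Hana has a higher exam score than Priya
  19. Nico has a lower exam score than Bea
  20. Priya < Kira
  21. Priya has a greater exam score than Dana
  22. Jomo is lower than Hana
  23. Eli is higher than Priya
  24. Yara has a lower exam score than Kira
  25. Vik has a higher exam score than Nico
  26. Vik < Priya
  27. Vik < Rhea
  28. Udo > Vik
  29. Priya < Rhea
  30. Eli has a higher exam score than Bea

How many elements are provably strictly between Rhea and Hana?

The relations place Rhea below Hana. An element lies strictly between them when it is forced above Rhea and also forced below Hana.
Above Rhea: {Tariq, Jomo, Hugo}. Below Hana: {Dana, Yara, Nico, Vik, Priya, Jomo}.
Intersection: {Jomo} — 1.

1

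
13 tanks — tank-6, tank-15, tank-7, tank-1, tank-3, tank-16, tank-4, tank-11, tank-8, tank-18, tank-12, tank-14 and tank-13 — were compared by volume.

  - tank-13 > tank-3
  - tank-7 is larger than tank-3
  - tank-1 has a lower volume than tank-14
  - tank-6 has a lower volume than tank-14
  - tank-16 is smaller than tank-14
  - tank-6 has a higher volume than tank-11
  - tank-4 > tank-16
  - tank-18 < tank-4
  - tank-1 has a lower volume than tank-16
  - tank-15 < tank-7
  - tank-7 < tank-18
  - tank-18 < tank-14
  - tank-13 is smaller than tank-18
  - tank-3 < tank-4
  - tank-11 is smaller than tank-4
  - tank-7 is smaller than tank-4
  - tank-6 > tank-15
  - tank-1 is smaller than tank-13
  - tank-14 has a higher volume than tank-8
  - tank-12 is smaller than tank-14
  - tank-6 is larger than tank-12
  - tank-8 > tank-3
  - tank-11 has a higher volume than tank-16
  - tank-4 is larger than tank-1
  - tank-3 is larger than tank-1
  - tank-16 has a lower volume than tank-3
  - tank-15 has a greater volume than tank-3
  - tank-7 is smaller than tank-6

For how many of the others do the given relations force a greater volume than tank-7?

Directly above tank-7: tank-18, tank-6, tank-4.
One step further: tank-14 (4 so far).
Nothing else is reachable above tank-7; 4 in all.

4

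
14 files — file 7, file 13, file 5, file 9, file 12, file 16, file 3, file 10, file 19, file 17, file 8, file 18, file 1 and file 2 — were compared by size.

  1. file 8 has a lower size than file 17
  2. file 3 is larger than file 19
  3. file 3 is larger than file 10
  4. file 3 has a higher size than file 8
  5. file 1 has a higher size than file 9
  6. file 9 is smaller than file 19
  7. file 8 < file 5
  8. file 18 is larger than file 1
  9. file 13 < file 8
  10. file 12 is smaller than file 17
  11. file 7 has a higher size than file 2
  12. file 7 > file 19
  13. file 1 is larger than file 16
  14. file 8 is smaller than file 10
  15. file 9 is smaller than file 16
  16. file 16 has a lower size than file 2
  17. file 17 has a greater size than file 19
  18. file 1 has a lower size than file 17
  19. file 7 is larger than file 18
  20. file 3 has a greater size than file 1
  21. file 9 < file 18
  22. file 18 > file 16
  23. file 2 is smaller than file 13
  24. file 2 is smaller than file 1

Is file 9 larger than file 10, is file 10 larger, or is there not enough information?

file 9 < file 16 < file 2 < file 13 < file 8 < file 10, by transitivity through file 16, file 2, file 13, file 8.
So file 10 is larger.

file 10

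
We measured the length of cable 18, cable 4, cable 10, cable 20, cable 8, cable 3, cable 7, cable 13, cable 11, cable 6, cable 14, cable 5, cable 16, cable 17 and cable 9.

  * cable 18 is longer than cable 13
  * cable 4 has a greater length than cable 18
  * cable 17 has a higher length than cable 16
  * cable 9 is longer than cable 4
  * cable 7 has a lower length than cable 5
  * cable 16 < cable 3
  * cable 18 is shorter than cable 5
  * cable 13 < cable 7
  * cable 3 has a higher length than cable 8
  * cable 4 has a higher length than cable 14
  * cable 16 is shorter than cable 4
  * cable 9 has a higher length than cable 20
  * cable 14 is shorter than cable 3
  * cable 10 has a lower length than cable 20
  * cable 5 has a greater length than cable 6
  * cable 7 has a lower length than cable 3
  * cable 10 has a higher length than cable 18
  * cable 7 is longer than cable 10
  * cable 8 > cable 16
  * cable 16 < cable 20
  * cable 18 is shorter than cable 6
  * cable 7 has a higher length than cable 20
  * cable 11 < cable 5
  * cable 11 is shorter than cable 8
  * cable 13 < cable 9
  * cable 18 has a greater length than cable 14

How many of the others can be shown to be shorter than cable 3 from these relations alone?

From cable 3 the given relations immediately reach cable 16, cable 14, cable 8, cable 7.
From those, cable 13, cable 10, cable 11, cable 20 — 8 in total.
From those, cable 18 — 9 in total.
No other element is forced below cable 3 by the given relations, so the count is 9.

9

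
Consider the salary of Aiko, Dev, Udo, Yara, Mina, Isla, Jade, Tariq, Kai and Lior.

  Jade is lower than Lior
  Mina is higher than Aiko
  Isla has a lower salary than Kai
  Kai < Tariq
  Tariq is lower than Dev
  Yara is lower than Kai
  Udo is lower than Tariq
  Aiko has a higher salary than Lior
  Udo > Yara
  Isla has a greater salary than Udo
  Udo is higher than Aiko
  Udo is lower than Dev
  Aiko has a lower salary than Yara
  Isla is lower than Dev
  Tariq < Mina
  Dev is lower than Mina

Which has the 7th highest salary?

Chaining the given pairs: Jade < Lior < Aiko < Yara < Udo < Isla < Kai < Tariq < Dev < Mina.
The 7th largest is Yara.

Yara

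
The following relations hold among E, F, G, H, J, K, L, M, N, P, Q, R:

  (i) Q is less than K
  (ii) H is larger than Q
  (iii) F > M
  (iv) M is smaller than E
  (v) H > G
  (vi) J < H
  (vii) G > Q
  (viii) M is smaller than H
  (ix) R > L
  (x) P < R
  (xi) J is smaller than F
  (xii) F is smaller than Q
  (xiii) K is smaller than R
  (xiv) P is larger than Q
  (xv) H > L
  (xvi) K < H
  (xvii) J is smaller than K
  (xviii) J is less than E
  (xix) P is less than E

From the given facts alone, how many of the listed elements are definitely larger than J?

From J the given relations immediately reach F, K, E, H.
From those, Q, R — 6 in total.
From those, G, P — 8 in total.
No other element is forced above J by the given relations, so the count is 8.

8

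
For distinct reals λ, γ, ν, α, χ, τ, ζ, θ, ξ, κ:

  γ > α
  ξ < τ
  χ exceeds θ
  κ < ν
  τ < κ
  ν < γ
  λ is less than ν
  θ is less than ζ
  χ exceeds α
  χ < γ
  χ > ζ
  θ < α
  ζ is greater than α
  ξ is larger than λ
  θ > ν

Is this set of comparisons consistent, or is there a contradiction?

consistent

Every relation is compatible with λ < ξ < τ < κ < ν < θ < α < ζ < χ < γ; the set is consistent.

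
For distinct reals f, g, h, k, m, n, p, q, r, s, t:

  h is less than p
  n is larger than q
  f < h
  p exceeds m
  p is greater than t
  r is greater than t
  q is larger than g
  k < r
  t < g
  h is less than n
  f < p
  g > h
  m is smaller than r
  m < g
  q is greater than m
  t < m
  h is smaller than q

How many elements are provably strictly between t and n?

3

Chaining upward from t reaches: m, g, q, p, r.
Chaining downward from n reaches: f, m, h, g, q.
Strictly between t and n are those in both lists: m, g, q — 3 elements.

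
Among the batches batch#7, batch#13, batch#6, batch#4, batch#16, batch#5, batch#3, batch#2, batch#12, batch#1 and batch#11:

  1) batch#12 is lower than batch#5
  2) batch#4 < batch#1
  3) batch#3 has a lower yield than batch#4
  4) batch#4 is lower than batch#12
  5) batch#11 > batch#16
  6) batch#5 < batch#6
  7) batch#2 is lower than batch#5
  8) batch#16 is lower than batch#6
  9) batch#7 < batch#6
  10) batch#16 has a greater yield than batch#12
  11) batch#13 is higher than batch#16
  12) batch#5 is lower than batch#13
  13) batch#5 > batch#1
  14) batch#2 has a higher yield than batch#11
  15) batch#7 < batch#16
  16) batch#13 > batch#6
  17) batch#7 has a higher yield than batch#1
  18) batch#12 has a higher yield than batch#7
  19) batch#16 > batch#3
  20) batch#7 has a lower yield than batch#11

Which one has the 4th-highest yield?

Chaining the given pairs: batch#3 < batch#4 < batch#1 < batch#7 < batch#12 < batch#16 < batch#11 < batch#2 < batch#5 < batch#6 < batch#13.
The 4th largest is batch#2.

batch#2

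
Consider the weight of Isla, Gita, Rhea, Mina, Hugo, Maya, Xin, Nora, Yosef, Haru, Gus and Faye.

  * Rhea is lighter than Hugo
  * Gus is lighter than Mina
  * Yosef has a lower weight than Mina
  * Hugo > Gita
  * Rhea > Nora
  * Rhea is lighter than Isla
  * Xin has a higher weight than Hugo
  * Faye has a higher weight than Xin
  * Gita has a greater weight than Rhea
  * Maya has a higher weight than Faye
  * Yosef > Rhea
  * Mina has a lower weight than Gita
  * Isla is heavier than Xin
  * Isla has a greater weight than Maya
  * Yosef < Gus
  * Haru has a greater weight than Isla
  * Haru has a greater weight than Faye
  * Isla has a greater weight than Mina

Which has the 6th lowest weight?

Gita

Chaining the given pairs: Nora < Rhea < Yosef < Gus < Mina < Gita < Hugo < Xin < Faye < Maya < Isla < Haru.
The 6th smallest is Gita.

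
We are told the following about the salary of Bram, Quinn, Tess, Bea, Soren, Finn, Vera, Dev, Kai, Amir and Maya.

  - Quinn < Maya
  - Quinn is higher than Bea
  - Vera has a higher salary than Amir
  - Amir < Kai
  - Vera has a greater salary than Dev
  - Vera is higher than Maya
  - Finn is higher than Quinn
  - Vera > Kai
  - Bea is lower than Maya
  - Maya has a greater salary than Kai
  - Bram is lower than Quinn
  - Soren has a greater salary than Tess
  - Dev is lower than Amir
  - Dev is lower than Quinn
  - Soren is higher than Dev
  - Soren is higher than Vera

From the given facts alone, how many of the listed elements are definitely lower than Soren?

Directly below Soren: Tess, Dev, Vera.
One step further: Amir, Kai, Maya (6 so far).
One step further: Bea, Quinn (8 so far).
One step further: Bram (9 so far).
Nothing else is reachable below Soren; 9 in all.

9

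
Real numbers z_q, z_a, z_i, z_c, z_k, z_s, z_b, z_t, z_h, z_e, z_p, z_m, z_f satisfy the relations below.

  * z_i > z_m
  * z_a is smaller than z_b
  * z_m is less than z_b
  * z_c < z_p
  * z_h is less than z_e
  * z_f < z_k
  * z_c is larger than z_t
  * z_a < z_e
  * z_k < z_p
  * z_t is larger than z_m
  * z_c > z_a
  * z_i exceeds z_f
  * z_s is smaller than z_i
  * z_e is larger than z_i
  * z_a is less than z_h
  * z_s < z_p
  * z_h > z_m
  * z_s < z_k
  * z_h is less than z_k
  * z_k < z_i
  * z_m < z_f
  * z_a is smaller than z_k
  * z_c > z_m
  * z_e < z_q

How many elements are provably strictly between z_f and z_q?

3

Chaining upward from z_f reaches: z_k, z_i, z_e, z_p.
Chaining downward from z_q reaches: z_a, z_s, z_m, z_h, z_k, z_i, z_e.
Strictly between z_f and z_q are those in both lists: z_k, z_i, z_e — 3 elements.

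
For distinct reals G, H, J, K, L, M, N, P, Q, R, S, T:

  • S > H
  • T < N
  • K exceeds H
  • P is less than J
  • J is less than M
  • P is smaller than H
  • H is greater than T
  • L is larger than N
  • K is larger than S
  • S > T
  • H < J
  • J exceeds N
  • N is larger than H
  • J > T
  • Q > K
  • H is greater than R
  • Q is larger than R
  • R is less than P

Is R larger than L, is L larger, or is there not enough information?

L

Link the given pairs in sequence: R < P; P < H; H < N; N < L.
Chaining these gives R < P < H < N < L.
So L is larger.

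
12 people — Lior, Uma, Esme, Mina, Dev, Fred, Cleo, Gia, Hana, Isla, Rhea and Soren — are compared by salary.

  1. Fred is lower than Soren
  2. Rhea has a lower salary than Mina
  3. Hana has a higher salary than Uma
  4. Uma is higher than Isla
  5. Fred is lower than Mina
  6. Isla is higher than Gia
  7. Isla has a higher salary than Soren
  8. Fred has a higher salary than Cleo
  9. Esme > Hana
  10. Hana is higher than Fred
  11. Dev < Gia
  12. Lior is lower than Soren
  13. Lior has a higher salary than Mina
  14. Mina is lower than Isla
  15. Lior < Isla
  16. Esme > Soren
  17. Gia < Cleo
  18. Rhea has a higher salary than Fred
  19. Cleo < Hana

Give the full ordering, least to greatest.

Each adjacent pair is fixed by a given relation: Dev < Gia; Gia < Cleo; Cleo < Fred; Fred < Rhea; Rhea < Mina; Mina < Lior; Lior < Soren; Soren < Isla; Isla < Uma; Uma < Hana; Hana < Esme. Chaining them end to end gives the full order.

Dev < Gia < Cleo < Fred < Rhea < Mina < Lior < Soren < Isla < Uma < Hana < Esme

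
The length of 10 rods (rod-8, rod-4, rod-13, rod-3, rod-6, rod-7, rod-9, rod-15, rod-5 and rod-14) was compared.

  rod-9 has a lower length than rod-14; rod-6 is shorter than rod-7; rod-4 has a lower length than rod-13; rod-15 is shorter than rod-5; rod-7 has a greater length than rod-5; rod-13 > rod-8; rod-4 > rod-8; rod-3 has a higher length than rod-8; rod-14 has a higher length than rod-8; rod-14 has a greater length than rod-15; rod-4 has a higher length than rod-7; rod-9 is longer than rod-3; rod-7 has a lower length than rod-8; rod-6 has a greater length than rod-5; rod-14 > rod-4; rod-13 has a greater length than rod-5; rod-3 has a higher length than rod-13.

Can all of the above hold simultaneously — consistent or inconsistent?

The single ordering rod-15 < rod-5 < rod-6 < rod-7 < rod-8 < rod-4 < rod-13 < rod-3 < rod-9 < rod-14 satisfies every listed relation, so no contradiction arises.

consistent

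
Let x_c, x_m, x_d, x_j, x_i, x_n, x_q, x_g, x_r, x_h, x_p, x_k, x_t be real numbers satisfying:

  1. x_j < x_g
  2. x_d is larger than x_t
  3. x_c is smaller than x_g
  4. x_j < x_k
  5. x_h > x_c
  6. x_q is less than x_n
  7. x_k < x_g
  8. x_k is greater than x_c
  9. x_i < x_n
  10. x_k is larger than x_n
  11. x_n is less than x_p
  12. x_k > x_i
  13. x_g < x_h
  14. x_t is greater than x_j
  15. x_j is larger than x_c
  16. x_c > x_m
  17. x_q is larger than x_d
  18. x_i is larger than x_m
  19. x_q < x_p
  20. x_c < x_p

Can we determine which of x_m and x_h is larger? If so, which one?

x_m < x_c and x_c < x_j give x_m < x_j.
Then x_j < x_t extends the chain to x_t.
With x_t < x_d: x_m < x_c < x_j < x_t < x_d.
With x_d < x_q: x_m < x_c < x_j < x_t < x_d < x_q.
Then x_q < x_n extends the chain to x_n.
Then x_n < x_k extends the chain to x_k.
With x_k < x_g: x_m < x_c < x_j < x_t < x_d < x_q < x_n < x_k < x_g.
Then x_g < x_h extends the chain to x_h.
So x_h is larger.

x_h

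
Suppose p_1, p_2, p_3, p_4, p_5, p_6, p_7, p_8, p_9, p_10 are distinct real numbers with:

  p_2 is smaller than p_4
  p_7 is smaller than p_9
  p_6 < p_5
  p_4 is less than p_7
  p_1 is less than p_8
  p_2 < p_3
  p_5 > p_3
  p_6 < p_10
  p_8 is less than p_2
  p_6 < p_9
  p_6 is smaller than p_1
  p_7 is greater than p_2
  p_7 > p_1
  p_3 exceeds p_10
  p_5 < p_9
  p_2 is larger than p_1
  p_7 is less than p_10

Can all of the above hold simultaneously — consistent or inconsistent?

consistent

The single ordering p_6 < p_1 < p_8 < p_2 < p_4 < p_7 < p_10 < p_3 < p_5 < p_9 satisfies every listed relation, so no contradiction arises.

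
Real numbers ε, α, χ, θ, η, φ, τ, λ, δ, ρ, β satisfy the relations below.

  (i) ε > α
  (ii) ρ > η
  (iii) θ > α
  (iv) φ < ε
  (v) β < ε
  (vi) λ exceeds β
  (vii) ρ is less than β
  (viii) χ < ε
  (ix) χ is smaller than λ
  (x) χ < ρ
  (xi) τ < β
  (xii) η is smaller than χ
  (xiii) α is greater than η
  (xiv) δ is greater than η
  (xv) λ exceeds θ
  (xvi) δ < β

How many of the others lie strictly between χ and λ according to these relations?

The relations place χ below λ. An element lies strictly between them when it is forced above χ and also forced below λ.
Above χ: {ρ, β, ε}. Below λ: {τ, η, α, θ, ρ, δ, β}.
Intersection: {ρ, β} — 2.

2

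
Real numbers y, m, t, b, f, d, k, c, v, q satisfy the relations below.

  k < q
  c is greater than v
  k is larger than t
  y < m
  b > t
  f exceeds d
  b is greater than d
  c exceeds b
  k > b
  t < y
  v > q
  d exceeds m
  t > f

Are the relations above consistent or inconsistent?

We have d < f stated directly, yet also f < t < y < m < d by chaining the others — so f < d. Contradiction.

inconsistent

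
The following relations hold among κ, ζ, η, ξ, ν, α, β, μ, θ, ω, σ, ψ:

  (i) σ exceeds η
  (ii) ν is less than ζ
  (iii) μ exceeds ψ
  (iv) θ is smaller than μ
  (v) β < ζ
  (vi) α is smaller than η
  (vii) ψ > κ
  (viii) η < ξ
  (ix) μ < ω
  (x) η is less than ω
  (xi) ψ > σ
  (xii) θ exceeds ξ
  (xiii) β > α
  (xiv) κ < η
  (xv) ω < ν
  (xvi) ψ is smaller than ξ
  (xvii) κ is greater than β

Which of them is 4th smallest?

η

The consecutive relations fix a unique order: α < β < κ < η < σ < ψ < ξ < θ < μ < ω < ν < ζ.
Counting 4 from the smallest end gives η.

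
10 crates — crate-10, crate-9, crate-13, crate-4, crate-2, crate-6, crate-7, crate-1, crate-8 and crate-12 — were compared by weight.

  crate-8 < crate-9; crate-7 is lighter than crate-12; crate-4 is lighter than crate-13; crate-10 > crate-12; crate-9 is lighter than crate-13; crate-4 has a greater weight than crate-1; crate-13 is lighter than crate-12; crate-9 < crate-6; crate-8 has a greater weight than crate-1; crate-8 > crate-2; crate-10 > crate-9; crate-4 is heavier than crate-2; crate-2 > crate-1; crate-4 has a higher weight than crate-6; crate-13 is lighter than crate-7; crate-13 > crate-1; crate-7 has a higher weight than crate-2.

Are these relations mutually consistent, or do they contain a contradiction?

The single ordering crate-1 < crate-2 < crate-8 < crate-9 < crate-6 < crate-4 < crate-13 < crate-7 < crate-12 < crate-10 satisfies every listed relation, so no contradiction arises.

consistent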